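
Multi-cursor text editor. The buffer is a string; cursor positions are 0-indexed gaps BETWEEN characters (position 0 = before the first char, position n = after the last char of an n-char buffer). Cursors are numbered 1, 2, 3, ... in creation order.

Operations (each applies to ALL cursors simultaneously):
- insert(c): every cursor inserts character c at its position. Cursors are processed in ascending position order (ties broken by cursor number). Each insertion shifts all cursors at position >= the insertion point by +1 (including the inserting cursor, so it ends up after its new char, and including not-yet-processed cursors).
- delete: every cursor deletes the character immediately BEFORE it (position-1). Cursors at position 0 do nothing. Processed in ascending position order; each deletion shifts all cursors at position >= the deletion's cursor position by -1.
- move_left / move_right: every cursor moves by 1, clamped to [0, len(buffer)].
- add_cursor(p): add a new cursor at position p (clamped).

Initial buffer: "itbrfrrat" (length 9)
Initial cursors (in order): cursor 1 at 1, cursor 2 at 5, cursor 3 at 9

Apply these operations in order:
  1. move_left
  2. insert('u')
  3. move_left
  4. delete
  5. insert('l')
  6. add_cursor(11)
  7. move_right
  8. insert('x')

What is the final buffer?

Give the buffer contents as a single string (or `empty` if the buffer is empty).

Answer: luxitbluxfrrluxxt

Derivation:
After op 1 (move_left): buffer="itbrfrrat" (len 9), cursors c1@0 c2@4 c3@8, authorship .........
After op 2 (insert('u')): buffer="uitbrufrraut" (len 12), cursors c1@1 c2@6 c3@11, authorship 1....2....3.
After op 3 (move_left): buffer="uitbrufrraut" (len 12), cursors c1@0 c2@5 c3@10, authorship 1....2....3.
After op 4 (delete): buffer="uitbufrrut" (len 10), cursors c1@0 c2@4 c3@8, authorship 1...2...3.
After op 5 (insert('l')): buffer="luitblufrrlut" (len 13), cursors c1@1 c2@6 c3@11, authorship 11...22...33.
After op 6 (add_cursor(11)): buffer="luitblufrrlut" (len 13), cursors c1@1 c2@6 c3@11 c4@11, authorship 11...22...33.
After op 7 (move_right): buffer="luitblufrrlut" (len 13), cursors c1@2 c2@7 c3@12 c4@12, authorship 11...22...33.
After op 8 (insert('x')): buffer="luxitbluxfrrluxxt" (len 17), cursors c1@3 c2@9 c3@16 c4@16, authorship 111...222...3334.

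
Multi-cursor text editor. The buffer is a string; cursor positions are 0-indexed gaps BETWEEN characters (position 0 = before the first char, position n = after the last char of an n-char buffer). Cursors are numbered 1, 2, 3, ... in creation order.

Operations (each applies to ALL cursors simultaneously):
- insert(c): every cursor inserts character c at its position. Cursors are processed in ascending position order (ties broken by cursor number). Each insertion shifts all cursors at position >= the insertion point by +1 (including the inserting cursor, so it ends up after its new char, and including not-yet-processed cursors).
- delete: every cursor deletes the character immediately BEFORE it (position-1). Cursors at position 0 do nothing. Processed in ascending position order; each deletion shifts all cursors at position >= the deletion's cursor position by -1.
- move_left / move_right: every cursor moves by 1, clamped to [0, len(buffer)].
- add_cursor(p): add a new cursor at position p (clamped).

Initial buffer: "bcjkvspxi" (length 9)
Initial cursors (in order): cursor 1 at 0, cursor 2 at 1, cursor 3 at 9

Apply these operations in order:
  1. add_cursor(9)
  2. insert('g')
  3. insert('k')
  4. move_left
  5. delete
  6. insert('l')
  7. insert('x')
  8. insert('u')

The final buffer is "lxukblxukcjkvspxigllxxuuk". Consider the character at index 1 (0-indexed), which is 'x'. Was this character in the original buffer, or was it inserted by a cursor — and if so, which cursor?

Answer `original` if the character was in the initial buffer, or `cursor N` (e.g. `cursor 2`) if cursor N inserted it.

After op 1 (add_cursor(9)): buffer="bcjkvspxi" (len 9), cursors c1@0 c2@1 c3@9 c4@9, authorship .........
After op 2 (insert('g')): buffer="gbgcjkvspxigg" (len 13), cursors c1@1 c2@3 c3@13 c4@13, authorship 1.2........34
After op 3 (insert('k')): buffer="gkbgkcjkvspxiggkk" (len 17), cursors c1@2 c2@5 c3@17 c4@17, authorship 11.22........3434
After op 4 (move_left): buffer="gkbgkcjkvspxiggkk" (len 17), cursors c1@1 c2@4 c3@16 c4@16, authorship 11.22........3434
After op 5 (delete): buffer="kbkcjkvspxigk" (len 13), cursors c1@0 c2@2 c3@12 c4@12, authorship 1.2........34
After op 6 (insert('l')): buffer="lkblkcjkvspxigllk" (len 17), cursors c1@1 c2@4 c3@16 c4@16, authorship 11.22........3344
After op 7 (insert('x')): buffer="lxkblxkcjkvspxigllxxk" (len 21), cursors c1@2 c2@6 c3@20 c4@20, authorship 111.222........334344
After op 8 (insert('u')): buffer="lxukblxukcjkvspxigllxxuuk" (len 25), cursors c1@3 c2@8 c3@24 c4@24, authorship 1111.2222........33434344
Authorship (.=original, N=cursor N): 1 1 1 1 . 2 2 2 2 . . . . . . . . 3 3 4 3 4 3 4 4
Index 1: author = 1

Answer: cursor 1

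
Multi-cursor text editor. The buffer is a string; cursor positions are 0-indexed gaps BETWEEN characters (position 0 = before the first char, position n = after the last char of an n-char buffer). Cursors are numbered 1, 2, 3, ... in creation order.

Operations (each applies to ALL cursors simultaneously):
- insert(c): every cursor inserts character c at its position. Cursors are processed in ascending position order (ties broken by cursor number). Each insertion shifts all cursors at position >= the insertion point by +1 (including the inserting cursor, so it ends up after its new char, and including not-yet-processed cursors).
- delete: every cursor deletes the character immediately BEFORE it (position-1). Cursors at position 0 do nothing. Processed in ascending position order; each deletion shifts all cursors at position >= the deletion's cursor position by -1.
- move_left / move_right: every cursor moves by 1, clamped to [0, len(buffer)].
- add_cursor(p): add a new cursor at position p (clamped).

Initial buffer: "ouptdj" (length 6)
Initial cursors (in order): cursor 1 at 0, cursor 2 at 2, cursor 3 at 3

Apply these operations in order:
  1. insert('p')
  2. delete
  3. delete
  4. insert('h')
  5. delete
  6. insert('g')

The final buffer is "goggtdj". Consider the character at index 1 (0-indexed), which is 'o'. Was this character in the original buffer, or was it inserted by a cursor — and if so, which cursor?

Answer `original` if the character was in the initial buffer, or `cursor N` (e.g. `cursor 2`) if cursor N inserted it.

Answer: original

Derivation:
After op 1 (insert('p')): buffer="pouppptdj" (len 9), cursors c1@1 c2@4 c3@6, authorship 1..2.3...
After op 2 (delete): buffer="ouptdj" (len 6), cursors c1@0 c2@2 c3@3, authorship ......
After op 3 (delete): buffer="otdj" (len 4), cursors c1@0 c2@1 c3@1, authorship ....
After op 4 (insert('h')): buffer="hohhtdj" (len 7), cursors c1@1 c2@4 c3@4, authorship 1.23...
After op 5 (delete): buffer="otdj" (len 4), cursors c1@0 c2@1 c3@1, authorship ....
After op 6 (insert('g')): buffer="goggtdj" (len 7), cursors c1@1 c2@4 c3@4, authorship 1.23...
Authorship (.=original, N=cursor N): 1 . 2 3 . . .
Index 1: author = original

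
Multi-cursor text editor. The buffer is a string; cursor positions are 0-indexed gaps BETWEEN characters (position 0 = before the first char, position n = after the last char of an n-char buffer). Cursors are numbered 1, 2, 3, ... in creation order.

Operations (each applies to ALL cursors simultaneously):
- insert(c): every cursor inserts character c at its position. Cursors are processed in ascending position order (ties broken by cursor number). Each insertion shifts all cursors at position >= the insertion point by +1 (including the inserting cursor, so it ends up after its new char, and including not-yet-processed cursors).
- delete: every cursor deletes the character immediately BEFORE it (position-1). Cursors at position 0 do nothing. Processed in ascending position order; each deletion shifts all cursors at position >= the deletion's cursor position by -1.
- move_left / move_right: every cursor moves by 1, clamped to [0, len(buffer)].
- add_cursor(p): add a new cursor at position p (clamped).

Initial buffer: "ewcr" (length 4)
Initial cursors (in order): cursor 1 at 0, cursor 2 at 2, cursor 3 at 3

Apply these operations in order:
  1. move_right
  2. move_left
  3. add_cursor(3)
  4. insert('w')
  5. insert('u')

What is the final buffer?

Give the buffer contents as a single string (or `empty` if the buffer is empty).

Answer: wuewwucwwuur

Derivation:
After op 1 (move_right): buffer="ewcr" (len 4), cursors c1@1 c2@3 c3@4, authorship ....
After op 2 (move_left): buffer="ewcr" (len 4), cursors c1@0 c2@2 c3@3, authorship ....
After op 3 (add_cursor(3)): buffer="ewcr" (len 4), cursors c1@0 c2@2 c3@3 c4@3, authorship ....
After op 4 (insert('w')): buffer="wewwcwwr" (len 8), cursors c1@1 c2@4 c3@7 c4@7, authorship 1..2.34.
After op 5 (insert('u')): buffer="wuewwucwwuur" (len 12), cursors c1@2 c2@6 c3@11 c4@11, authorship 11..22.3434.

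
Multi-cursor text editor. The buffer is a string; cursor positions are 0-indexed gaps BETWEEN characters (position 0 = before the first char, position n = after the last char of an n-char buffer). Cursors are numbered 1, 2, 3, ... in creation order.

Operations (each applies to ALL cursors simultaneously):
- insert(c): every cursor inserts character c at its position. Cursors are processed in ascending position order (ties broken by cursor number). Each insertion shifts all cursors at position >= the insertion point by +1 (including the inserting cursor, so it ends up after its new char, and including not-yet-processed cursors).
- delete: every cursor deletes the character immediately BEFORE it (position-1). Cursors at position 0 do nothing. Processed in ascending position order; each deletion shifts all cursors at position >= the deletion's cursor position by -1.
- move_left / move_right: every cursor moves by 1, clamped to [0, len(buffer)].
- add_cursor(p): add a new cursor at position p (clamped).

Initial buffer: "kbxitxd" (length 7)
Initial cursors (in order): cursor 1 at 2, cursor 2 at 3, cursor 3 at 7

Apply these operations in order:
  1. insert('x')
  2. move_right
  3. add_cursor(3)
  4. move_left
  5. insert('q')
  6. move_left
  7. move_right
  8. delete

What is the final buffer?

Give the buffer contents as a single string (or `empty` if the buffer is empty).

After op 1 (insert('x')): buffer="kbxxxitxdx" (len 10), cursors c1@3 c2@5 c3@10, authorship ..1.2....3
After op 2 (move_right): buffer="kbxxxitxdx" (len 10), cursors c1@4 c2@6 c3@10, authorship ..1.2....3
After op 3 (add_cursor(3)): buffer="kbxxxitxdx" (len 10), cursors c4@3 c1@4 c2@6 c3@10, authorship ..1.2....3
After op 4 (move_left): buffer="kbxxxitxdx" (len 10), cursors c4@2 c1@3 c2@5 c3@9, authorship ..1.2....3
After op 5 (insert('q')): buffer="kbqxqxxqitxdqx" (len 14), cursors c4@3 c1@5 c2@8 c3@13, authorship ..411.22....33
After op 6 (move_left): buffer="kbqxqxxqitxdqx" (len 14), cursors c4@2 c1@4 c2@7 c3@12, authorship ..411.22....33
After op 7 (move_right): buffer="kbqxqxxqitxdqx" (len 14), cursors c4@3 c1@5 c2@8 c3@13, authorship ..411.22....33
After op 8 (delete): buffer="kbxxxitxdx" (len 10), cursors c4@2 c1@3 c2@5 c3@9, authorship ..1.2....3

Answer: kbxxxitxdx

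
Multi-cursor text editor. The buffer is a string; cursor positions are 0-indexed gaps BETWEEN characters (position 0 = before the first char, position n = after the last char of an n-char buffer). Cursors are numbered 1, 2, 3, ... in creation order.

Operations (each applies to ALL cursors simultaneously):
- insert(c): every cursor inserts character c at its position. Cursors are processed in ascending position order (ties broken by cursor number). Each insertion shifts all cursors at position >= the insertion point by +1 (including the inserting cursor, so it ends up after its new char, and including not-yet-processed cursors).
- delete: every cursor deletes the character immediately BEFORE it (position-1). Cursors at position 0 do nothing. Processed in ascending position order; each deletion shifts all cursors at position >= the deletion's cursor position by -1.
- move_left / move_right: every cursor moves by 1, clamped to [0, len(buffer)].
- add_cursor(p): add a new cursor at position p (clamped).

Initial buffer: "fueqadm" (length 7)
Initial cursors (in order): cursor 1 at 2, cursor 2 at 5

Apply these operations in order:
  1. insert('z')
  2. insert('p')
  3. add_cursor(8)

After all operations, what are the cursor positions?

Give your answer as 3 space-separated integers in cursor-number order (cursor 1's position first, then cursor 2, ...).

After op 1 (insert('z')): buffer="fuzeqazdm" (len 9), cursors c1@3 c2@7, authorship ..1...2..
After op 2 (insert('p')): buffer="fuzpeqazpdm" (len 11), cursors c1@4 c2@9, authorship ..11...22..
After op 3 (add_cursor(8)): buffer="fuzpeqazpdm" (len 11), cursors c1@4 c3@8 c2@9, authorship ..11...22..

Answer: 4 9 8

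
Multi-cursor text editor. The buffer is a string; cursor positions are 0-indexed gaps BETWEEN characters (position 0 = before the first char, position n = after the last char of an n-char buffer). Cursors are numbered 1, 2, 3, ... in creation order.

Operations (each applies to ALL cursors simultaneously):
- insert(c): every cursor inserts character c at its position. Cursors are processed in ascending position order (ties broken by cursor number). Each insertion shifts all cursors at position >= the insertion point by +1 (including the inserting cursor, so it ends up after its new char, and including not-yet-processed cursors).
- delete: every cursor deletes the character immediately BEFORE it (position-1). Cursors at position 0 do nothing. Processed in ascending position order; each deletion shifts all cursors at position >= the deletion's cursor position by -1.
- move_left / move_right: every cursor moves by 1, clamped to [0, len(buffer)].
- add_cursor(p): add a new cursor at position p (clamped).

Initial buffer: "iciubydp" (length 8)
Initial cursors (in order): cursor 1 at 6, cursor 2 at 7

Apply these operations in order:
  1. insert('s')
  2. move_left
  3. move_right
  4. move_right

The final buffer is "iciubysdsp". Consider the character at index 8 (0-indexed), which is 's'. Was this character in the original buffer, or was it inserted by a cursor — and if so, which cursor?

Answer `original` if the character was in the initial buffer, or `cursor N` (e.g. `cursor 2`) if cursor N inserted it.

After op 1 (insert('s')): buffer="iciubysdsp" (len 10), cursors c1@7 c2@9, authorship ......1.2.
After op 2 (move_left): buffer="iciubysdsp" (len 10), cursors c1@6 c2@8, authorship ......1.2.
After op 3 (move_right): buffer="iciubysdsp" (len 10), cursors c1@7 c2@9, authorship ......1.2.
After op 4 (move_right): buffer="iciubysdsp" (len 10), cursors c1@8 c2@10, authorship ......1.2.
Authorship (.=original, N=cursor N): . . . . . . 1 . 2 .
Index 8: author = 2

Answer: cursor 2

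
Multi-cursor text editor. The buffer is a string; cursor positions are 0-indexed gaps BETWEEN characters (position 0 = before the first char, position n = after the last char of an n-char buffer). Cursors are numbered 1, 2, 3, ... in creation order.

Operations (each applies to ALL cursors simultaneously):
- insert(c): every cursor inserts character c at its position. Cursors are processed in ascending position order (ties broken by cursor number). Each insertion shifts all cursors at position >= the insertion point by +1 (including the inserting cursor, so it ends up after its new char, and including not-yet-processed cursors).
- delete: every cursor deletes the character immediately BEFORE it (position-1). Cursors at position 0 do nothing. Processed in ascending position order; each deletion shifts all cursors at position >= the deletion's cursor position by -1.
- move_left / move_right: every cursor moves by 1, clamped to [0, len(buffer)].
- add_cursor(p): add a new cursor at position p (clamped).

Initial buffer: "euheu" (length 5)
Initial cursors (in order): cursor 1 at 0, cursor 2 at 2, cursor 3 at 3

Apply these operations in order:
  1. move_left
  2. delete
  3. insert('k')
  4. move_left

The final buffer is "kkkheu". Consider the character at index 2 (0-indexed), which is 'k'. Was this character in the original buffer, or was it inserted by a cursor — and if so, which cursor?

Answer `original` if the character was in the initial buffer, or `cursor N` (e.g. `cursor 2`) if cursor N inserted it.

Answer: cursor 3

Derivation:
After op 1 (move_left): buffer="euheu" (len 5), cursors c1@0 c2@1 c3@2, authorship .....
After op 2 (delete): buffer="heu" (len 3), cursors c1@0 c2@0 c3@0, authorship ...
After op 3 (insert('k')): buffer="kkkheu" (len 6), cursors c1@3 c2@3 c3@3, authorship 123...
After op 4 (move_left): buffer="kkkheu" (len 6), cursors c1@2 c2@2 c3@2, authorship 123...
Authorship (.=original, N=cursor N): 1 2 3 . . .
Index 2: author = 3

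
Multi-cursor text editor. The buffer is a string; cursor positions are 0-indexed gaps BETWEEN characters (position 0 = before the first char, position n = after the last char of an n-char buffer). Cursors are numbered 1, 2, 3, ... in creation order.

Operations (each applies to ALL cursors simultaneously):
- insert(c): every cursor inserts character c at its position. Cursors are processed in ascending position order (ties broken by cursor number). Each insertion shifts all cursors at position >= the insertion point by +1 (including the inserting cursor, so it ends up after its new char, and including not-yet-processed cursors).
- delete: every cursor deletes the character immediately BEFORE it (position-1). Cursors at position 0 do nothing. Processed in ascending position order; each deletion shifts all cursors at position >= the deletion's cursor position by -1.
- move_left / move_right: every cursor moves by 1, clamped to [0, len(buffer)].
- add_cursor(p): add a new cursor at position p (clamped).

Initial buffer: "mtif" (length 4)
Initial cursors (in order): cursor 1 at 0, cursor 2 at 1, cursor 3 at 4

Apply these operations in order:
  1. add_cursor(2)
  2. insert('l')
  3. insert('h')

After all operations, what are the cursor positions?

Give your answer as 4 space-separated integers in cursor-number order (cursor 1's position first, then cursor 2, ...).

Answer: 2 5 12 8

Derivation:
After op 1 (add_cursor(2)): buffer="mtif" (len 4), cursors c1@0 c2@1 c4@2 c3@4, authorship ....
After op 2 (insert('l')): buffer="lmltlifl" (len 8), cursors c1@1 c2@3 c4@5 c3@8, authorship 1.2.4..3
After op 3 (insert('h')): buffer="lhmlhtlhiflh" (len 12), cursors c1@2 c2@5 c4@8 c3@12, authorship 11.22.44..33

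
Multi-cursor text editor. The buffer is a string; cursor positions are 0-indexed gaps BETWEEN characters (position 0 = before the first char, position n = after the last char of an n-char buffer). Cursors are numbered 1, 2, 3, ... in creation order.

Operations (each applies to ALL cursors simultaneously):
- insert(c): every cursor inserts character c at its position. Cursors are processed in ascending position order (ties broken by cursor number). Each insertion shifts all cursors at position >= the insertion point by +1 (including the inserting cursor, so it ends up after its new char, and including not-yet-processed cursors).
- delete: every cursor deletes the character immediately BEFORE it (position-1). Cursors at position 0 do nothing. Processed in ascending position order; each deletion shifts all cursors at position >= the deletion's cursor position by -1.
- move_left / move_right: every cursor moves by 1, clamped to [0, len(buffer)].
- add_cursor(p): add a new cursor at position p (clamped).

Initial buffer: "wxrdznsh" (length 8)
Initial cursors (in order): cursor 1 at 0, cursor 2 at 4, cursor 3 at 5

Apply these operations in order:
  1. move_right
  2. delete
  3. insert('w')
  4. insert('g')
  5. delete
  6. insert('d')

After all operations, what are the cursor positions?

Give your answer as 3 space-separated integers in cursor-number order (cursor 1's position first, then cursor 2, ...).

Answer: 2 9 9

Derivation:
After op 1 (move_right): buffer="wxrdznsh" (len 8), cursors c1@1 c2@5 c3@6, authorship ........
After op 2 (delete): buffer="xrdsh" (len 5), cursors c1@0 c2@3 c3@3, authorship .....
After op 3 (insert('w')): buffer="wxrdwwsh" (len 8), cursors c1@1 c2@6 c3@6, authorship 1...23..
After op 4 (insert('g')): buffer="wgxrdwwggsh" (len 11), cursors c1@2 c2@9 c3@9, authorship 11...2323..
After op 5 (delete): buffer="wxrdwwsh" (len 8), cursors c1@1 c2@6 c3@6, authorship 1...23..
After op 6 (insert('d')): buffer="wdxrdwwddsh" (len 11), cursors c1@2 c2@9 c3@9, authorship 11...2323..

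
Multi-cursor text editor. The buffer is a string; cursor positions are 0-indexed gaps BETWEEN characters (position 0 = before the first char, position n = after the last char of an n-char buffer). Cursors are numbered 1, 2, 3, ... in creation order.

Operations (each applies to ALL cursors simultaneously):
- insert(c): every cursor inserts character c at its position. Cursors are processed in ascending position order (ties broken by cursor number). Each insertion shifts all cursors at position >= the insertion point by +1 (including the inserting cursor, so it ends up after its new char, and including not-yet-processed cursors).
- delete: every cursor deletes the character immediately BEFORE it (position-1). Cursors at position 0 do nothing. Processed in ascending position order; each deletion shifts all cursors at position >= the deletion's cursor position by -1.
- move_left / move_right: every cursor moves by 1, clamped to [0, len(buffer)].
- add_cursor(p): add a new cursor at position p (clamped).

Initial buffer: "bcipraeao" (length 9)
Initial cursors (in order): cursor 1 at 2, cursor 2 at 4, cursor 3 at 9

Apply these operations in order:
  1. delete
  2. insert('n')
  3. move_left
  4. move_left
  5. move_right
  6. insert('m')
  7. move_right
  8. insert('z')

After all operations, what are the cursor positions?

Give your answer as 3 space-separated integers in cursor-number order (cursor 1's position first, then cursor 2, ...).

After op 1 (delete): buffer="biraea" (len 6), cursors c1@1 c2@2 c3@6, authorship ......
After op 2 (insert('n')): buffer="bninraean" (len 9), cursors c1@2 c2@4 c3@9, authorship .1.2....3
After op 3 (move_left): buffer="bninraean" (len 9), cursors c1@1 c2@3 c3@8, authorship .1.2....3
After op 4 (move_left): buffer="bninraean" (len 9), cursors c1@0 c2@2 c3@7, authorship .1.2....3
After op 5 (move_right): buffer="bninraean" (len 9), cursors c1@1 c2@3 c3@8, authorship .1.2....3
After op 6 (insert('m')): buffer="bmnimnraeamn" (len 12), cursors c1@2 c2@5 c3@11, authorship .11.22....33
After op 7 (move_right): buffer="bmnimnraeamn" (len 12), cursors c1@3 c2@6 c3@12, authorship .11.22....33
After op 8 (insert('z')): buffer="bmnzimnzraeamnz" (len 15), cursors c1@4 c2@8 c3@15, authorship .111.222....333

Answer: 4 8 15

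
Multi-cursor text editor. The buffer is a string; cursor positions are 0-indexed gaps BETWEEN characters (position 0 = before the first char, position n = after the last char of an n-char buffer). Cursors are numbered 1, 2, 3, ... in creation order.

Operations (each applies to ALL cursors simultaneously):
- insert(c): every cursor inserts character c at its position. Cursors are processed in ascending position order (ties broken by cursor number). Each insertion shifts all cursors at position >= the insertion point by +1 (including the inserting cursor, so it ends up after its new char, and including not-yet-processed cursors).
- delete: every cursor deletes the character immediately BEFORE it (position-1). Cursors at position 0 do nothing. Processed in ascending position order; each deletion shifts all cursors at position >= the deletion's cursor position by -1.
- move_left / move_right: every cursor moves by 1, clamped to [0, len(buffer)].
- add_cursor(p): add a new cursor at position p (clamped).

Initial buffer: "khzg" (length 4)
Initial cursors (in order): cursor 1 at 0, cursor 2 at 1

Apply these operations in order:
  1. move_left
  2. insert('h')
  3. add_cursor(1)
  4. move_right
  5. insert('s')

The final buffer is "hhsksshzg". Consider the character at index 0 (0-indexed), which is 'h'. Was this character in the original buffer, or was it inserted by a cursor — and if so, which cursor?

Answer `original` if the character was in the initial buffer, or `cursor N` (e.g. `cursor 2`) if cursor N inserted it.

Answer: cursor 1

Derivation:
After op 1 (move_left): buffer="khzg" (len 4), cursors c1@0 c2@0, authorship ....
After op 2 (insert('h')): buffer="hhkhzg" (len 6), cursors c1@2 c2@2, authorship 12....
After op 3 (add_cursor(1)): buffer="hhkhzg" (len 6), cursors c3@1 c1@2 c2@2, authorship 12....
After op 4 (move_right): buffer="hhkhzg" (len 6), cursors c3@2 c1@3 c2@3, authorship 12....
After op 5 (insert('s')): buffer="hhsksshzg" (len 9), cursors c3@3 c1@6 c2@6, authorship 123.12...
Authorship (.=original, N=cursor N): 1 2 3 . 1 2 . . .
Index 0: author = 1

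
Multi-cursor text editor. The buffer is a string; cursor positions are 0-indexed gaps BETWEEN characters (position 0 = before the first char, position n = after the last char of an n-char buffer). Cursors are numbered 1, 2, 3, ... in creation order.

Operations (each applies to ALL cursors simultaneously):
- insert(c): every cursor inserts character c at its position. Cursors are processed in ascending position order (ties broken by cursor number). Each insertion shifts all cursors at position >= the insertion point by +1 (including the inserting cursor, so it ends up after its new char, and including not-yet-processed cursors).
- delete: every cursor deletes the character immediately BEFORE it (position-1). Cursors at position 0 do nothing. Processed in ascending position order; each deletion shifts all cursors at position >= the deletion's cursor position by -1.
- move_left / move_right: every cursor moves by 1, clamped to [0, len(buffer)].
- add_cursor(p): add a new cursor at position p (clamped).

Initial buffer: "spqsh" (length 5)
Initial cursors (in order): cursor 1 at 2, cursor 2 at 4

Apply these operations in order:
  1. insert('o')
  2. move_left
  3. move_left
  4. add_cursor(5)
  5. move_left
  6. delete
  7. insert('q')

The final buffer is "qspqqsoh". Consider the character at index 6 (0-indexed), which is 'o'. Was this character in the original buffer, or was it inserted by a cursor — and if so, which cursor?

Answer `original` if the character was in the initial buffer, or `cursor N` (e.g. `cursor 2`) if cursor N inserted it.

After op 1 (insert('o')): buffer="spoqsoh" (len 7), cursors c1@3 c2@6, authorship ..1..2.
After op 2 (move_left): buffer="spoqsoh" (len 7), cursors c1@2 c2@5, authorship ..1..2.
After op 3 (move_left): buffer="spoqsoh" (len 7), cursors c1@1 c2@4, authorship ..1..2.
After op 4 (add_cursor(5)): buffer="spoqsoh" (len 7), cursors c1@1 c2@4 c3@5, authorship ..1..2.
After op 5 (move_left): buffer="spoqsoh" (len 7), cursors c1@0 c2@3 c3@4, authorship ..1..2.
After op 6 (delete): buffer="spsoh" (len 5), cursors c1@0 c2@2 c3@2, authorship ...2.
After op 7 (insert('q')): buffer="qspqqsoh" (len 8), cursors c1@1 c2@5 c3@5, authorship 1..23.2.
Authorship (.=original, N=cursor N): 1 . . 2 3 . 2 .
Index 6: author = 2

Answer: cursor 2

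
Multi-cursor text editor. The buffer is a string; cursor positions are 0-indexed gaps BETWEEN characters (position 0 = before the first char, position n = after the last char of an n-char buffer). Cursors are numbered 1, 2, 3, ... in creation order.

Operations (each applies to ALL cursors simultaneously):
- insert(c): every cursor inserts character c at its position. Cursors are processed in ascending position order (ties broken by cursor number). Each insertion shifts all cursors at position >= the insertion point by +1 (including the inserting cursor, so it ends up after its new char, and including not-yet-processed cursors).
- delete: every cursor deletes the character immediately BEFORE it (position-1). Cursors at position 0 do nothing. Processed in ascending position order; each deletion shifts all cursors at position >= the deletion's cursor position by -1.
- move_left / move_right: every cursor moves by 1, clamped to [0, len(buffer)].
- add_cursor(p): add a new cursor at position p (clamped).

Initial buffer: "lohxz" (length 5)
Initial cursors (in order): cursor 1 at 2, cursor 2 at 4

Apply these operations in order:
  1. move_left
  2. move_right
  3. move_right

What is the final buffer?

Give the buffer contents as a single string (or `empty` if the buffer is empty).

After op 1 (move_left): buffer="lohxz" (len 5), cursors c1@1 c2@3, authorship .....
After op 2 (move_right): buffer="lohxz" (len 5), cursors c1@2 c2@4, authorship .....
After op 3 (move_right): buffer="lohxz" (len 5), cursors c1@3 c2@5, authorship .....

Answer: lohxz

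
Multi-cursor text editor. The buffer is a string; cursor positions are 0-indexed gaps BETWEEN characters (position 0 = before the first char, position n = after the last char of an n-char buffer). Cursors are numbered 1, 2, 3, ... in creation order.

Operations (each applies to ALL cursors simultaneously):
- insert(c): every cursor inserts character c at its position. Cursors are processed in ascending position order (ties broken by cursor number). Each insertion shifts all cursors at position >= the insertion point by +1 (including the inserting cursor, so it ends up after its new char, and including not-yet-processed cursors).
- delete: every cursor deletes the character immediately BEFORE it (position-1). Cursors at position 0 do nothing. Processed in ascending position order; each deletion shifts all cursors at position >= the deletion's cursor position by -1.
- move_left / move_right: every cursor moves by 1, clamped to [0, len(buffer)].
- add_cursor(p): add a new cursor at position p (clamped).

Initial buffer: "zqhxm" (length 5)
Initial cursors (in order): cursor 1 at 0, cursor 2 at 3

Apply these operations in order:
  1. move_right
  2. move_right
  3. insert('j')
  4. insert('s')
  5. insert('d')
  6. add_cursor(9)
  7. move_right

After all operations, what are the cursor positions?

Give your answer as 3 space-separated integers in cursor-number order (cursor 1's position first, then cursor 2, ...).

After op 1 (move_right): buffer="zqhxm" (len 5), cursors c1@1 c2@4, authorship .....
After op 2 (move_right): buffer="zqhxm" (len 5), cursors c1@2 c2@5, authorship .....
After op 3 (insert('j')): buffer="zqjhxmj" (len 7), cursors c1@3 c2@7, authorship ..1...2
After op 4 (insert('s')): buffer="zqjshxmjs" (len 9), cursors c1@4 c2@9, authorship ..11...22
After op 5 (insert('d')): buffer="zqjsdhxmjsd" (len 11), cursors c1@5 c2@11, authorship ..111...222
After op 6 (add_cursor(9)): buffer="zqjsdhxmjsd" (len 11), cursors c1@5 c3@9 c2@11, authorship ..111...222
After op 7 (move_right): buffer="zqjsdhxmjsd" (len 11), cursors c1@6 c3@10 c2@11, authorship ..111...222

Answer: 6 11 10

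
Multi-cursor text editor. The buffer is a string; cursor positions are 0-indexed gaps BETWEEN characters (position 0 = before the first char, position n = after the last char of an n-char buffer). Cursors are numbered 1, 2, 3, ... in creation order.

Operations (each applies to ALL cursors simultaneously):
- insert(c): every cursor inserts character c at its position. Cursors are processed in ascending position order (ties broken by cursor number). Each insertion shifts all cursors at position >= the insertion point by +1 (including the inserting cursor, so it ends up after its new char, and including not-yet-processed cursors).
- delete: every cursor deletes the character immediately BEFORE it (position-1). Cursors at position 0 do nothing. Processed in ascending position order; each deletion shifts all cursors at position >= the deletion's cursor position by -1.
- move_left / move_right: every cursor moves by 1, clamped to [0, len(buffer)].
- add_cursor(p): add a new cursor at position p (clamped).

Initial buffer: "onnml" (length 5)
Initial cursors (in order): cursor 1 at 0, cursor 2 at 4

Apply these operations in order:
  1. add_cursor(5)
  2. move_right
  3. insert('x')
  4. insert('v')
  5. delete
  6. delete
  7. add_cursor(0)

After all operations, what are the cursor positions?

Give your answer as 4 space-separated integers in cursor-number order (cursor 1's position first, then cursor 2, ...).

Answer: 1 5 5 0

Derivation:
After op 1 (add_cursor(5)): buffer="onnml" (len 5), cursors c1@0 c2@4 c3@5, authorship .....
After op 2 (move_right): buffer="onnml" (len 5), cursors c1@1 c2@5 c3@5, authorship .....
After op 3 (insert('x')): buffer="oxnnmlxx" (len 8), cursors c1@2 c2@8 c3@8, authorship .1....23
After op 4 (insert('v')): buffer="oxvnnmlxxvv" (len 11), cursors c1@3 c2@11 c3@11, authorship .11....2323
After op 5 (delete): buffer="oxnnmlxx" (len 8), cursors c1@2 c2@8 c3@8, authorship .1....23
After op 6 (delete): buffer="onnml" (len 5), cursors c1@1 c2@5 c3@5, authorship .....
After op 7 (add_cursor(0)): buffer="onnml" (len 5), cursors c4@0 c1@1 c2@5 c3@5, authorship .....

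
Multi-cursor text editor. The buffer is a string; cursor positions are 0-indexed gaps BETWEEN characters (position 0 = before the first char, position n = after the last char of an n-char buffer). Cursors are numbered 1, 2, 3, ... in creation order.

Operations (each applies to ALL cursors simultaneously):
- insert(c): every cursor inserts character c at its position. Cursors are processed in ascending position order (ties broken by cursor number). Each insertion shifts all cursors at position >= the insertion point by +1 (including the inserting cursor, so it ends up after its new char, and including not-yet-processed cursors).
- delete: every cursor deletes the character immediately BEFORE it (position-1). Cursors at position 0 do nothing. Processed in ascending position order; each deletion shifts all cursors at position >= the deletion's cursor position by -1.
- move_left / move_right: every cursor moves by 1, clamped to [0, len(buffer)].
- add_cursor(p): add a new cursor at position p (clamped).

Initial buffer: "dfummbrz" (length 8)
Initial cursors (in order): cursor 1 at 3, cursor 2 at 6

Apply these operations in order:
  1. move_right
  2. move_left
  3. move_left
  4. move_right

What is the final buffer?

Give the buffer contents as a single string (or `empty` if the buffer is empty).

After op 1 (move_right): buffer="dfummbrz" (len 8), cursors c1@4 c2@7, authorship ........
After op 2 (move_left): buffer="dfummbrz" (len 8), cursors c1@3 c2@6, authorship ........
After op 3 (move_left): buffer="dfummbrz" (len 8), cursors c1@2 c2@5, authorship ........
After op 4 (move_right): buffer="dfummbrz" (len 8), cursors c1@3 c2@6, authorship ........

Answer: dfummbrz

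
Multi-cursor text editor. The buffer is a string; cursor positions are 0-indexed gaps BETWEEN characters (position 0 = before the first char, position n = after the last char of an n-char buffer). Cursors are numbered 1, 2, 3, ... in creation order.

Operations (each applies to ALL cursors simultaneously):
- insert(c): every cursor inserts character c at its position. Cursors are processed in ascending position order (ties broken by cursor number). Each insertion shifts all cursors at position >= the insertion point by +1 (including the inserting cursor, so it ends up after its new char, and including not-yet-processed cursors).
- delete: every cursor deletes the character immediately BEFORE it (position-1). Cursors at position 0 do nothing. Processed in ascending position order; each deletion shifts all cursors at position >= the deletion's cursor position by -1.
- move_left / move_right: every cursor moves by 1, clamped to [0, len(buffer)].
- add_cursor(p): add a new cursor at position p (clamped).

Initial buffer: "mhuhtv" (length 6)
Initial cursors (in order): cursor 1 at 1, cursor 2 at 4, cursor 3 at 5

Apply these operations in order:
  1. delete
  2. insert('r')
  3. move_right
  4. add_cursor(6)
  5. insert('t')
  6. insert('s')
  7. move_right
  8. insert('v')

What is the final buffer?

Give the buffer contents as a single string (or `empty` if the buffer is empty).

Answer: rhtsuvrrvtttsssvvv

Derivation:
After op 1 (delete): buffer="huv" (len 3), cursors c1@0 c2@2 c3@2, authorship ...
After op 2 (insert('r')): buffer="rhurrv" (len 6), cursors c1@1 c2@5 c3@5, authorship 1..23.
After op 3 (move_right): buffer="rhurrv" (len 6), cursors c1@2 c2@6 c3@6, authorship 1..23.
After op 4 (add_cursor(6)): buffer="rhurrv" (len 6), cursors c1@2 c2@6 c3@6 c4@6, authorship 1..23.
After op 5 (insert('t')): buffer="rhturrvttt" (len 10), cursors c1@3 c2@10 c3@10 c4@10, authorship 1.1.23.234
After op 6 (insert('s')): buffer="rhtsurrvtttsss" (len 14), cursors c1@4 c2@14 c3@14 c4@14, authorship 1.11.23.234234
After op 7 (move_right): buffer="rhtsurrvtttsss" (len 14), cursors c1@5 c2@14 c3@14 c4@14, authorship 1.11.23.234234
After op 8 (insert('v')): buffer="rhtsuvrrvtttsssvvv" (len 18), cursors c1@6 c2@18 c3@18 c4@18, authorship 1.11.123.234234234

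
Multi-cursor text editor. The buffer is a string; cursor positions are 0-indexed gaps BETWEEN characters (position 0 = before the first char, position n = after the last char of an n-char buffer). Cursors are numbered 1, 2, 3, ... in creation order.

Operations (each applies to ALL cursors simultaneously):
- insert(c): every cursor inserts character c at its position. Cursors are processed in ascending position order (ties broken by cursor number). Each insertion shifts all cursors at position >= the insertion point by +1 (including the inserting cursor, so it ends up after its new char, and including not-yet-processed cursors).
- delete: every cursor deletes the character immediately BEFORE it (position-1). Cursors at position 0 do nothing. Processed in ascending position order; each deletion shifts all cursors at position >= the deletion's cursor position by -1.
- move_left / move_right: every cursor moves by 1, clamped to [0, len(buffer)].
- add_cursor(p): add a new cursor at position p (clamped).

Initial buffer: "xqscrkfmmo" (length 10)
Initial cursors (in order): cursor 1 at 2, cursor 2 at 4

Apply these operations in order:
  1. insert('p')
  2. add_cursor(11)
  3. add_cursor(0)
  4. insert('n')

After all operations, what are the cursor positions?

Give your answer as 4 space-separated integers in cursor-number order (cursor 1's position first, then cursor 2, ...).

Answer: 5 9 15 1

Derivation:
After op 1 (insert('p')): buffer="xqpscprkfmmo" (len 12), cursors c1@3 c2@6, authorship ..1..2......
After op 2 (add_cursor(11)): buffer="xqpscprkfmmo" (len 12), cursors c1@3 c2@6 c3@11, authorship ..1..2......
After op 3 (add_cursor(0)): buffer="xqpscprkfmmo" (len 12), cursors c4@0 c1@3 c2@6 c3@11, authorship ..1..2......
After op 4 (insert('n')): buffer="nxqpnscpnrkfmmno" (len 16), cursors c4@1 c1@5 c2@9 c3@15, authorship 4..11..22.....3.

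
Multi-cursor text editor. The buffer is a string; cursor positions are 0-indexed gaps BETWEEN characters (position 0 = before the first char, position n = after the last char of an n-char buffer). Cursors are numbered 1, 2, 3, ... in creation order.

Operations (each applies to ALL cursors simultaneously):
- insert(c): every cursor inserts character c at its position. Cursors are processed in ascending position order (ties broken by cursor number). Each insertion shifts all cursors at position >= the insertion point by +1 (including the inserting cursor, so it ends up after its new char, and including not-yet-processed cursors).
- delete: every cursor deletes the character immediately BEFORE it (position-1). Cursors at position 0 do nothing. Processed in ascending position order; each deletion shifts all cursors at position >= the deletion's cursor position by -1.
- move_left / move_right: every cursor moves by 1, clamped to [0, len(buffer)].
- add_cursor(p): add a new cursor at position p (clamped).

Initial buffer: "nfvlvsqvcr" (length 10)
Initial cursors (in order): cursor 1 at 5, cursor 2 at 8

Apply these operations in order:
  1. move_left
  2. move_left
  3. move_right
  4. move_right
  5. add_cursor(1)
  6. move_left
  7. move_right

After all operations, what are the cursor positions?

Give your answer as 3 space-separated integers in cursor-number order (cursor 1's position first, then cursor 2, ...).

Answer: 5 8 1

Derivation:
After op 1 (move_left): buffer="nfvlvsqvcr" (len 10), cursors c1@4 c2@7, authorship ..........
After op 2 (move_left): buffer="nfvlvsqvcr" (len 10), cursors c1@3 c2@6, authorship ..........
After op 3 (move_right): buffer="nfvlvsqvcr" (len 10), cursors c1@4 c2@7, authorship ..........
After op 4 (move_right): buffer="nfvlvsqvcr" (len 10), cursors c1@5 c2@8, authorship ..........
After op 5 (add_cursor(1)): buffer="nfvlvsqvcr" (len 10), cursors c3@1 c1@5 c2@8, authorship ..........
After op 6 (move_left): buffer="nfvlvsqvcr" (len 10), cursors c3@0 c1@4 c2@7, authorship ..........
After op 7 (move_right): buffer="nfvlvsqvcr" (len 10), cursors c3@1 c1@5 c2@8, authorship ..........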